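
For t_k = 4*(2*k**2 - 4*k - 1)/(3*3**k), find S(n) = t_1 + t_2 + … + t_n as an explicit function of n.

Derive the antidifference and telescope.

S(n) = 2*3**(-n - 1)*(-3**n - 2*n**2 - 2*n + 1)

Compute t_(k+1)/t_k: get (2*k**2 - 3)/(3*(2*k**2 - 4*k - 1)).
Normal form (A,B,C) = (1/3, 1, k**2 - 2*k - 1/2).
f must satisfy (1/3)·f(k+1) − (1)·f(k) = k**2 - 2*k - 1/2.
Bound: deg f ≤ 2.
Solve for f: f(k) = -3*(2*k**2 - 2*k - 1)/4 (degree 2 ≤ 2).
Certificate R = B(k−1)f/C = -3*(2*k**2 - 2*k - 1)/(2*(2*k**2 - 4*k - 1)) gives s_k = 2*(-2*k**2 + 2*k + 1)/3**k.
Verify: 4*(2*k**2 - 4*k - 1)/(3*3**k) matches t_k.
Evaluate: s_(n+1) = 2*3**(-n - 1)*(-2*n**2 - 2*n + 1); subtract s_(1) = 2/3 ⇒ S(n) = 2*3**(-n - 1)*(-3**n - 2*n**2 - 2*n + 1).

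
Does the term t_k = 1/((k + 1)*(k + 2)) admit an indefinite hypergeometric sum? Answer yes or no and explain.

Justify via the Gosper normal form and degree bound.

r(k) = (k + 1)/(k + 3) after simplifying.
Gosper form: A/B · C(k+1)/C(k) with A=k + 1, B=k + 3, C=1.
Set up (k + 1)·f(k+1) − (k + 2)·f(k) − (1) = 0.
deg f ≤ 1 (via 1,1,0).
Coefficient equations give f(k) = k.
R(k) = B(k−1)·f(k)/C(k) = k*(k + 2); s_k = R·t_k = k/(k + 1).
s_(k+1) − s_k = 1/(k**2 + 3*k + 2) = t_k.

Yes. s_k = k/(k + 1).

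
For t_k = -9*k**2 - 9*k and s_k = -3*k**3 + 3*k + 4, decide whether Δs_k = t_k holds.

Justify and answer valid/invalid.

valid (s_(k+1) − s_k reduces to t_k)

s_(k+1) = 3*k - 3*(k + 1)**3 + 7
s_(k+1) − s_k = 9*k*(-k - 1)
(s_(k+1) − s_k) − t_k = 0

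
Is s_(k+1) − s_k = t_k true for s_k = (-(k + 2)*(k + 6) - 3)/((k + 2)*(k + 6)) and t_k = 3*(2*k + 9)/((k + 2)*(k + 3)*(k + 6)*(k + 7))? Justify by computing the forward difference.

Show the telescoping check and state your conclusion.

s_(k+1) = (-(k + 3)*(k + 7) - 3)/((k + 3)*(k + 7))
s_(k+1) − s_k = 3*(2*k + 9)/(k**4 + 18*k**3 + 113*k**2 + 288*k + 252)
(s_(k+1) − s_k) − t_k = 0

Valid: the claim telescopes to t_k.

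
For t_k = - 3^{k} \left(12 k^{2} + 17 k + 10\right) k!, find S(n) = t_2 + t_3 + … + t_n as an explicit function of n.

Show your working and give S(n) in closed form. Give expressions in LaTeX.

S(n) = - 12 \cdot 3^{n} n^{2} n! - 21 \cdot 3^{n} n n! - 9 \cdot 3^{n} n! + 126

Compute t_(k+1)/t_k: get 3*(12*k**3 + 53*k**2 + 80*k + 39)/(12*k**2 + 17*k + 10).
Take A(k)=3*k + 3, B(k)=1, C(k)=k**2 + 17*k/12 + 5/6.
Solve (3*k + 3)·f(k+1) − (1)·f(k) = k**2 + 17*k/12 + 5/6.
d = 1 from the (1,0,2) case.
Match coefficients ⇒ f(k) = (4*k - 1)/12.
So s_k = (B(k−1)f/C)·t_k = ((4*k - 1)/(12*k**2 + 17*k + 10))·t_k = -3**k*(4*k - 1)*factorial(k).
s_(k+1) − s_k = -3**k*(12*k**2 + 17*k + 10)*factorial(k) = t_k.
Evaluate: s_(n+1) = -3**(n + 1)*(4*n + 3)*factorial(n + 1); subtract s_(2) = -126 ⇒ S(n) = -12*3**n*n**2*factorial(n) - 21*3**n*n*factorial(n) - 9*3**n*factorial(n) + 126.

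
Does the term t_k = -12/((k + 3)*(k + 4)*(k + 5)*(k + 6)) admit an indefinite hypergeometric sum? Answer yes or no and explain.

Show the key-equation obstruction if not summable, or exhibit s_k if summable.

Yes. s_k = k*(-k**2 - 12*k - 47)/(15*(k + 3)*(k + 4)*(k + 5)).

Step 1: r(k) = (k + 3)/(k + 7).
Take A(k)=k + 3, B(k)=k + 7, C(k)=1.
Solve (k + 3)·f(k+1) − (k + 6)·f(k) = 1.
d = 3 from the (1,1,0) case.
Coefficient equations give f(k) = k*(k**2 + 12*k + 47)/180.
Certificate R = B(k−1)f/C = k*(k + 6)*(k**2 + 12*k + 47)/180 gives s_k = k*(-k**2 - 12*k - 47)/(15*(k + 3)*(k + 4)*(k + 5)).
Verify: -12/(k**4 + 18*k**3 + 119*k**2 + 342*k + 360) matches t_k.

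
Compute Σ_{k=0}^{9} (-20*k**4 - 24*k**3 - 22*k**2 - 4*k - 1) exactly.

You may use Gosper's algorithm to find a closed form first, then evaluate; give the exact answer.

Σ = -361720

t_(k+1)/t_k = (20*k**4 + 104*k**3 + 214*k**2 + 200*k + 71)/(20*k**4 + 24*k**3 + 22*k**2 + 4*k + 1).
Normal form (A,B,C) = (1, 1, k**4 + 6*k**3/5 + 11*k**2/10 + k/5 + 1/20).
Set up (1)·f(k+1) − (1)·f(k) − (k**4 + 6*k**3/5 + 11*k**2/10 + k/5 + 1/20) = 0.
d = 5 from the (0,0,4) case.
Match coefficients ⇒ f(k) = k*(4*k**4 - 4*k**3 + 2*k**2 - 3*k + 2)/20.
So s_k = (B(k−1)f/C)·t_k = (k*(4*k**4 - 4*k**3 + 2*k**2 - 3*k + 2)/(20*k**4 + 24*k**3 + 22*k**2 + 4*k + 1))·t_k = k*(-4*k**4 + 4*k**3 - 2*k**2 + 3*k - 2).
Verify: -20*k**4 - 24*k**3 - 22*k**2 - 4*k - 1 matches t_k.
Evaluate s at k=10 and k=0: -361720 and 0; difference -361720.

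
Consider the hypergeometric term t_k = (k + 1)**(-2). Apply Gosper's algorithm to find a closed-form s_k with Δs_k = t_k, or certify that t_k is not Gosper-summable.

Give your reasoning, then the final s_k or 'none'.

t_(k+1)/t_k = (k + 1)**2/(k + 2)**2.
Factor: A=k**2 + 2*k + 1; B=k**2 + 4*k + 4; C=1.
f must satisfy (k**2 + 2*k + 1)·f(k+1) − (k**2 + 2*k + 1)·f(k) = 1.
Degrees (2,2,0) ⇒ d ≤ 0.
Write f(k) = c0. Then LHS − RHS = -1, requiring -1 = 0: contradictory. No certificate.

no hypergeometric antidifference exists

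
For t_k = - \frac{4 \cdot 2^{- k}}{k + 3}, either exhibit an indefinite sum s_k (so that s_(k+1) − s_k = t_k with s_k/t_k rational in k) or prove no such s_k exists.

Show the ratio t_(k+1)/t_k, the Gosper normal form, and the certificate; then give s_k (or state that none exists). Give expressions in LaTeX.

no hypergeometric antidifference exists

r(k) = (k + 3)/(2*(k + 4)) after simplifying.
So A=k/2 + 3/2 and B=k + 4, with C=1.
Key eq: (k/2 + 3/2)·f(k+1) = (k + 3)·f(k) + (1).
From deg A=1, deg B=1, deg C=0: d=-1.
deg f ≤ -1 is impossible — no certificate.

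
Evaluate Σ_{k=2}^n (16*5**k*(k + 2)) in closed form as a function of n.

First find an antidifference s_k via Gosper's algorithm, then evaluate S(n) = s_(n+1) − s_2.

r(k) = 5*(k + 3)/(k + 2) after simplifying.
Take A(k)=5, B(k)=1, C(k)=k + 2.
Solve (5)·f(k+1) − (1)·f(k) = k + 2.
From deg A=0, deg B=0, deg C=1: d=1.
Coefficient equations give f(k) = (4*k + 3)/16.
Get s_k = R·t_k = 5**k*(4*k + 3) with R(k) = B(k−1)f(k)/C(k) = (4*k + 3)/(16*(k + 2)).
s_(k+1) − s_k = 16*5**k*(k + 2) = t_k.
Evaluate: s_(n+1) = 5**(n + 1)*(4*n + 7); subtract s_(2) = 275 ⇒ S(n) = 20*5**n*n + 35*5**n - 275.

S(n) = 20*5**n*n + 35*5**n - 275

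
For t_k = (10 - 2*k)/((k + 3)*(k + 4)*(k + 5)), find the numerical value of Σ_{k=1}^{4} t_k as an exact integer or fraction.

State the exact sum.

Σ = 1/9

t_(k+1)/t_k = (k - 4)*(k + 3)/((k - 5)*(k + 6)).
Normal form (A,B,C) = (k + 3, k + 6, k - 5).
Solve (k + 3)·f(k+1) − (k + 5)·f(k) = k - 5.
Degrees (1,1,1) ⇒ d ≤ 2.
A polynomial solution: f(k) = -k*(k + 19)/12.
Get s_k = R·t_k = k*(k + 19)/(6*(k + 3)*(k + 4)) with R(k) = B(k−1)f(k)/C(k) = -k*(k + 5)*(k + 19)/(12*(k - 5)).
Δs = 2*(5 - k)/(k**3 + 12*k**2 + 47*k + 60), as required.
Evaluate s at k=5 and k=1: 5/18 and 1/6; difference 1/9.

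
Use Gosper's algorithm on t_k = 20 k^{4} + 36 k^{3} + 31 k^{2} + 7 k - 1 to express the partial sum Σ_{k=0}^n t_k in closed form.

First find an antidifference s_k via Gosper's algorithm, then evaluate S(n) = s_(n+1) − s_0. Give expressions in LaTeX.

t_(k+1)/t_k = (20*k**4 + 116*k**3 + 259*k**2 + 257*k + 93)/(20*k**4 + 36*k**3 + 31*k**2 + 7*k - 1).
Take A(k)=1, B(k)=1, C(k)=k**4 + 9*k**3/5 + 31*k**2/20 + 7*k/20 - 1/20.
Need (1)·f(k+1) − (1)·f(k) = k**4 + 9*k**3/5 + 31*k**2/20 + 7*k/20 - 1/20.
deg f ≤ 5 (via 0,0,4).
A polynomial solution: f(k) = k**2*(4*k**3 - k**2 - k - 3)/20.
Certificate R = B(k−1)f/C = k**2*(4*k**3 - k**2 - k - 3)/((2*k + 1)*(10*k**3 + 13*k**2 + 9*k - 1)) gives s_k = k**2*(4*k**3 - k**2 - k - 3).
Δs = 20*k**4 + 36*k**3 + 31*k**2 + 7*k - 1, as required.
Σ_(k=0)^n t_k = s_(n+1) − s_(0) = (4*n**5 + 19*n**4 + 35*n**3 + 28*n**2 + 7*n - 1) − (0), i.e. 4*n**5 + 19*n**4 + 35*n**3 + 28*n**2 + 7*n - 1.

S(n) = 4 n^{5} + 19 n^{4} + 35 n^{3} + 28 n^{2} + 7 n - 1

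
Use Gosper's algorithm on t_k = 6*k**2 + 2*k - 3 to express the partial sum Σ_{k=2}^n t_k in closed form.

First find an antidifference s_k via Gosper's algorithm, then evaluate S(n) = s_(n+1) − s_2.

Compute t_(k+1)/t_k: get (6*k**2 + 14*k + 5)/(6*k**2 + 2*k - 3).
So A=1 and B=1, with C=k**2 + k/3 - 1/2.
Key eq: (1)·f(k+1) = (1)·f(k) + (k**2 + k/3 - 1/2).
d = 3 from the (0,0,2) case.
Match coefficients ⇒ f(k) = k*(2*k**2 - 2*k - 3)/6.
Then R = B(k−1)f/C = k*(2*k**2 - 2*k - 3)/(6*k**2 + 2*k - 3), so s_k = R(k)·t_k = k*(2*k**2 - 2*k - 3).
Check: Δs_k = 6*k**2 + 2*k - 3. ✓
Σ_(k=2)^n t_k = s_(n+1) − s_(2) = (2*n**3 + 4*n**2 - n - 3) − (2), i.e. 2*n**3 + 4*n**2 - n - 5.

S(n) = 2*n**3 + 4*n**2 - n - 5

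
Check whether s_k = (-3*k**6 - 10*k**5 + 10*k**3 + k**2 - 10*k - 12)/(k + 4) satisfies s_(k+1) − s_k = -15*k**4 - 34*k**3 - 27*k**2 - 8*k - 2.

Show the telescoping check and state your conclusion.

s_(k+1) = (-10*k - 3*(k + 1)**6 - 10*(k + 1)**5 + 10*(k + 1)**3 + (k + 1)**2 - 22)/(k + 5)
s_(k+1) − s_k = (-15*k**6 - 157*k**5 - 540*k**4 - 765*k**3 - 497*k**2 - 146*k - 36)/(k**2 + 9*k + 20)
(s_(k+1) − s_k) − t_k = (12*k**5 + 93*k**4 + 166*k**3 + 117*k**2 + 32*k + 4)/(k**2 + 9*k + 20)

Invalid: residual (12*k**5 + 93*k**4 + 166*k**3 + 117*k**2 + 32*k + 4)/(k**2 + 9*k + 20) ≠ 0.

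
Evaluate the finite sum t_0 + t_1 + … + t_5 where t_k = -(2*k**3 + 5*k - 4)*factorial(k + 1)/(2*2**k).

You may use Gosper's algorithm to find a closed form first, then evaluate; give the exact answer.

Σ = -14809/4

Step 1: r(k) = (k + 2)*(5*k + 2*(k + 1)**3 + 1)/(2*(2*k**3 + 5*k - 4)).
Factor: A=k/2 + 1; B=1; C=k**3 + 5*k/2 - 2.
f must satisfy (k/2 + 1)·f(k+1) − (1)·f(k) = k**3 + 5*k/2 - 2.
From deg A=1, deg B=0, deg C=3: d=2.
Coefficient equations give f(k) = 2*k**2 - 4*k - 1.
So s_k = (B(k−1)f/C)·t_k = (2*(2*k**2 - 4*k - 1)/(2*k**3 + 5*k - 4))·t_k = (-2*k**2 + 4*k + 1)*factorial(k + 1)/2**k.
Verify: -(2*k**3 + 5*k - 4)*factorial(k + 1)/(2*2**k) matches t_k.
Sum = s_(6) − s_(0); s_(6) = -14805/4, s_(0) = 1 ⇒ -14809/4.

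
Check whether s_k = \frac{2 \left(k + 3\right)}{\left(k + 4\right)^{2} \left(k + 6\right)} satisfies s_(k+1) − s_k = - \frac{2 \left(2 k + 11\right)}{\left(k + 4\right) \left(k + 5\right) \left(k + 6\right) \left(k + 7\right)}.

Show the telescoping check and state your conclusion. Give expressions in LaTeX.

Invalid: residual \frac{2 \left(3 k^{2} + 31 k + 79\right)}{k^{6} + 31 k^{5} + 397 k^{4} + 2689 k^{3} + 10162 k^{2} + 20320 k + 16800} ≠ 0.

s_(k+1) = 2*(k + 4)/((k + 5)**2*(k + 7))
s_(k+1) − s_k = 2*(-(k + 3)*(k + 5)**2*(k + 7) + (k + 4)**3*(k + 6))/((k + 4)**2*(k + 5)**2*(k + 6)*(k + 7))
(s_(k+1) − s_k) − t_k = 2*(3*k**2 + 31*k + 79)/(k**6 + 31*k**5 + 397*k**4 + 2689*k**3 + 10162*k**2 + 20320*k + 16800)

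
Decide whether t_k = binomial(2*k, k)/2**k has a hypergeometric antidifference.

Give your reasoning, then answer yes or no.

No; the degree bound rules out any f.

r(k) = (2*k + 1)/(k + 1) after simplifying.
Take A(k)=2*k + 1, B(k)=k + 1, C(k)=1.
Set up (2*k + 1)·f(k+1) − (k)·f(k) − (1) = 0.
From deg A=1, deg B=1, deg C=0: d=-1.
Negative degree bound (-1): no f exists, t_k not Gosper-summable.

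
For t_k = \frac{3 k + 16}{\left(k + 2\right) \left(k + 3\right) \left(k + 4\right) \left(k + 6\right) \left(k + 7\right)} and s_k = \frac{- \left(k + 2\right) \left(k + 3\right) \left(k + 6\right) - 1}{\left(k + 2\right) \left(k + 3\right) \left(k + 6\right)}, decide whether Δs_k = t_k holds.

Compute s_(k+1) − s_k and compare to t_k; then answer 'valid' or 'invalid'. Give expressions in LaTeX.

s_(k+1) = (-(k + 3)*(k + 4)*(k + 7) - 1)/((k + 3)*(k + 4)*(k + 7))
s_(k+1) − s_k = (3*k + 16)/(k**5 + 22*k**4 + 185*k**3 + 740*k**2 + 1404*k + 1008)
(s_(k+1) − s_k) − t_k = 0

valid; difference matches t_k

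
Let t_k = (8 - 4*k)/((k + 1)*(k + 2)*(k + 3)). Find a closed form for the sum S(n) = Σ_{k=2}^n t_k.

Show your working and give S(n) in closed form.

S(n) = (-n**2 + 3*n - 2)/(2*(n**2 + 5*n + 6))

r(k) = (k - 1)*(k + 1)/((k - 2)*(k + 4)) after simplifying.
Take A(k)=k + 1, B(k)=k + 4, C(k)=k - 2.
Key eq: (k + 1)·f(k+1) = (k + 3)·f(k) + (k - 2).
From deg A=1, deg B=1, deg C=1: d=2.
A polynomial solution: f(k) = -k*(k + 7)/4.
So s_k = (B(k−1)f/C)·t_k = (-k*(k + 3)*(k + 7)/(4*(k - 2)))·t_k = k*(k + 7)/((k + 1)*(k + 2)).
Δs = 4*(2 - k)/(k**3 + 6*k**2 + 11*k + 6), as required.
Telescope: S(n) = s_(n+1) − s_(2) = (n**2 + 9*n + 8)/(n**2 + 5*n + 6) − (3/2) = (-n**2 + 3*n - 2)/(2*(n**2 + 5*n + 6)).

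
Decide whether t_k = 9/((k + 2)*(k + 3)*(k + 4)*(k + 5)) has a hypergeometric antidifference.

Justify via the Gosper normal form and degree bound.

Compute t_(k+1)/t_k: get (k + 2)/(k + 6).
Factor: A=k + 2; B=k + 6; C=1.
Need (k + 2)·f(k+1) − (k + 5)·f(k) = 1.
Bound: deg f ≤ 3.
Match coefficients ⇒ f(k) = k*(k**2 + 9*k + 26)/72.
Get s_k = R·t_k = k*(k**2 + 9*k + 26)/(8*(k + 2)*(k + 3)*(k + 4)) with R(k) = B(k−1)f(k)/C(k) = k*(k + 5)*(k**2 + 9*k + 26)/72.
Δs = 9/(k**4 + 14*k**3 + 71*k**2 + 154*k + 120), as required.

Yes. s_k = k*(k**2 + 9*k + 26)/(8*(k + 2)*(k + 3)*(k + 4)).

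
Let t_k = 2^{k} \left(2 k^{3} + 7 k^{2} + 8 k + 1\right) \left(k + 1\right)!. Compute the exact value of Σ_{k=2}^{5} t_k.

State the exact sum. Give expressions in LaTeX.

Step 1: r(k) = 2*(2*k**4 + 17*k**3 + 54*k**2 + 74*k + 36)/(2*k**3 + 7*k**2 + 8*k + 1).
So A=2*k + 4 and B=1, with C=k**3 + 7*k**2/2 + 4*k + 1/2.
Solve (2*k + 4)·f(k+1) − (1)·f(k) = k**3 + 7*k**2/2 + 4*k + 1/2.
Bound: deg f ≤ 2.
Solving with deg f ≤ 2: f(k) = (k - 1)*(k + 1)/2.
R(k) = B(k−1)·f(k)/C(k) = (k - 1)*(k + 1)/(2*k**3 + 7*k**2 + 8*k + 1); s_k = R·t_k = 2**k*(k - 1)*(k + 1)*factorial(k + 1).
s_(k+1) − s_k = 2**k*(2*k**3 + 7*k**2 + 8*k + 1)*factorial(k + 1) = t_k.
Telescoping: Σ = s_(6) − s_(2) = 11289600 − (72) = 11289528.

Σ = 11289528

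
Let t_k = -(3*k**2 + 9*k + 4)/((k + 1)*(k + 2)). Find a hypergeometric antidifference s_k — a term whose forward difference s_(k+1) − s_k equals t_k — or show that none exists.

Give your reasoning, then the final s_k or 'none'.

Compute t_(k+1)/t_k: get (k + 1)*(9*k + 3*(k + 1)**2 + 13)/((k + 3)*(3*k**2 + 9*k + 4)).
Factor: A=k + 1; B=k + 3; C=k**2 + 3*k + 4/3.
Solve (k + 1)·f(k+1) − (k + 2)·f(k) = k**2 + 3*k + 4/3.
From deg A=1, deg B=1, deg C=2: d=2.
Coefficient equations give f(k) = k*(3*k + 1)/3.
So s_k = (B(k−1)f/C)·t_k = (k*(k + 2)*(3*k + 1)/(3*k**2 + 9*k + 4))·t_k = k*(-3*k - 1)/(k + 1).
Δs = (-3*k**2 - 9*k - 4)/(k**2 + 3*k + 2), as required.

s_k = k*(-3*k - 1)/(k + 1)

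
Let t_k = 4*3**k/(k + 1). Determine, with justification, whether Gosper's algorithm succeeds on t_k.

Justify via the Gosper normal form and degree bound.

No — key equation has no polynomial f.

t_(k+1)/t_k = 3*(k + 1)/(k + 2).
So A=3*k + 3 and B=k + 2, with C=1.
f must satisfy (3*k + 3)·f(k+1) − (k + 1)·f(k) = 1.
Bound: deg f ≤ -1.
deg f ≤ -1 is impossible — no certificate.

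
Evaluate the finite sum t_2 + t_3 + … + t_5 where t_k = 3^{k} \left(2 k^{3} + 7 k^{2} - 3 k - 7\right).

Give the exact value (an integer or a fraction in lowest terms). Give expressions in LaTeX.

Σ = 118836

The ratio is 3*(2*k**3 + 13*k**2 + 17*k - 1)/(2*k**3 + 7*k**2 - 3*k - 7).
So A=3 and B=1, with C=k**3 + 7*k**2/2 - 3*k/2 - 7/2.
Key eq: (3)·f(k+1) = (1)·f(k) + (k**3 + 7*k**2/2 - 3*k/2 - 7/2).
From deg A=0, deg B=0, deg C=3: d=3.
Solve for f: f(k) = (k**3 - k**2 - 3*k + 1)/2 (degree 3 ≤ 3).
Get s_k = R·t_k = 3**k*(k**3 - k**2 - 3*k + 1) with R(k) = B(k−1)f(k)/C(k) = (k**3 - k**2 - 3*k + 1)/(2*k**3 + 7*k**2 - 3*k - 7).
Δs = 3**k*(2*k**3 + 7*k**2 - 3*k - 7), as required.
Evaluate s at k=6 and k=2: 118827 and -9; difference 118836.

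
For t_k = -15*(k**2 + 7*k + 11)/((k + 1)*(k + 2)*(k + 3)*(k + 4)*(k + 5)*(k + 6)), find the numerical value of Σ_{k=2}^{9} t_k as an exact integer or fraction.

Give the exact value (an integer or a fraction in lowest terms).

r(k) = (k + 1)*(7*k + (k + 1)**2 + 18)/((k + 7)*(k**2 + 7*k + 11)) after simplifying.
So A=k + 1 and B=k + 7, with C=k**2 + 7*k + 11.
Key eq: (k + 1)·f(k+1) = (k + 6)·f(k) + (k**2 + 7*k + 11).
From deg A=1, deg B=1, deg C=2: d=5.
A polynomial solution: f(k) = k*(k + 2)*(k + 4)*(k**2 + 9*k + 23)/45.
Get s_k = R·t_k = k*(-k**2 - 9*k - 23)/(3*(k**3 + 9*k**2 + 23*k + 15)) with R(k) = B(k−1)f(k)/C(k) = k*(k + 2)*(k + 4)*(k + 6)*(k**2 + 9*k + 23)/(45*(k**2 + 7*k + 11)).
s_(k+1) − s_k = 15*(-k**2 - 7*k - 11)/(k**6 + 21*k**5 + 175*k**4 + 735*k**3 + 1624*k**2 + 1764*k + 720) = t_k.
Σ_(k=2)^(9) t_k = s_(10) − s_(2) = -142/429 − (-2/7) = -136/3003.

Σ = -136/3003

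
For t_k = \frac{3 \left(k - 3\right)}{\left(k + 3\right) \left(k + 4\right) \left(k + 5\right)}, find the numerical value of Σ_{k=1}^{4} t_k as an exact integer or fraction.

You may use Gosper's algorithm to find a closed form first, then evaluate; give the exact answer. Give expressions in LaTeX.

Σ = -7/120

t_(k+1)/t_k = (k - 2)*(k + 3)/((k - 3)*(k + 6)).
So A=k + 3 and B=k + 6, with C=k - 3.
Need (k + 3)·f(k+1) − (k + 5)·f(k) = k - 3.
Degrees (1,1,1) ⇒ d ≤ 2.
A polynomial solution: f(k) = -k.
So s_k = (B(k−1)f/C)·t_k = (-k*(k + 5)/(k - 3))·t_k = -3*k/((k + 3)*(k + 4)).
Check: Δs_k = 3*(k - 3)/(k**3 + 12*k**2 + 47*k + 60). ✓
Sum = s_(5) − s_(1); s_(5) = -5/24, s_(1) = -3/20 ⇒ -7/120.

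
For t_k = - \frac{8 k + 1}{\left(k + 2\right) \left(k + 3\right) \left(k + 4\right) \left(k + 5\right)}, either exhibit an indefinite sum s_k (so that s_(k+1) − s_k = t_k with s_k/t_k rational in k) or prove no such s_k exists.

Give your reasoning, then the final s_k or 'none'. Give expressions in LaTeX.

Compute t_(k+1)/t_k: get (k + 2)*(8*k + 9)/((k + 6)*(8*k + 1)).
Factor: A=k + 2; B=k + 6; C=k + 1/8.
Set up (k + 2)·f(k+1) − (k + 5)·f(k) − (k + 1/8) = 0.
Bound: deg f ≤ 3.
Coefficient equations give f(k) = k*(k**2 + 9*k - 6)/64.
So s_k = (B(k−1)f/C)·t_k = (k*(k + 5)*(k**2 + 9*k - 6)/(8*(8*k + 1)))·t_k = k*(-k**2 - 9*k + 6)/(8*(k + 2)*(k + 3)*(k + 4)).
Δs = (-8*k - 1)/(k**4 + 14*k**3 + 71*k**2 + 154*k + 120), as required.

s_k = \frac{k \left(- k^{2} - 9 k + 6\right)}{8 \left(k + 2\right) \left(k + 3\right) \left(k + 4\right)}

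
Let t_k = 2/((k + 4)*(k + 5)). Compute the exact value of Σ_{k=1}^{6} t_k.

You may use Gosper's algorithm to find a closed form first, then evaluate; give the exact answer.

Σ = 12/55

r(k) = (k + 4)/(k + 6) after simplifying.
Take A(k)=k + 4, B(k)=k + 6, C(k)=1.
Need (k + 4)·f(k+1) − (k + 5)·f(k) = 1.
From deg A=1, deg B=1, deg C=0: d=1.
Match coefficients ⇒ f(k) = k/4.
Then R = B(k−1)f/C = k*(k + 5)/4, so s_k = R(k)·t_k = k/(2*(k + 4)).
Verify: 2/(k**2 + 9*k + 20) matches t_k.
Σ_(k=1)^(6) t_k = s_(7) − s_(1) = 7/22 − (1/10) = 12/55.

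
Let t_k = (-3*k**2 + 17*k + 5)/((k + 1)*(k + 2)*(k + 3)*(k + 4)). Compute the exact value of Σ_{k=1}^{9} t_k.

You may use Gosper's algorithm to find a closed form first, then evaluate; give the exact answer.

Ratio r(k) = (k + 1)*(17*k - 3*(k + 1)**2 + 22)/((k + 5)*(-3*k**2 + 17*k + 5)).
Factor: A=k + 1; B=k + 5; C=k**2 - 17*k/3 - 5/3.
Need (k + 1)·f(k+1) − (k + 4)·f(k) = k**2 - 17*k/3 - 5/3.
Degrees (1,1,2) ⇒ d ≤ 3.
A polynomial solution: f(k) = -k*(k**2 + 15*k - 1)/9.
Then R = B(k−1)f/C = -k*(k + 4)*(k**2 + 15*k - 1)/(3*(3*k**2 - 17*k - 5)), so s_k = R(k)·t_k = k*(k**2 + 15*k - 1)/(3*(k + 1)*(k + 2)*(k + 3)).
Check: Δs_k = (-3*k**2 + 17*k + 5)/(k**4 + 10*k**3 + 35*k**2 + 50*k + 24). ✓
Σ_(k=1)^(9) t_k = s_(10) − s_(1) = 415/858 − (5/24) = 315/1144.

Σ = 315/1144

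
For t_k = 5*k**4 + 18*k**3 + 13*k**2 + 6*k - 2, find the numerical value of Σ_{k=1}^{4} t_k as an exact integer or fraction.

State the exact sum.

t_(k+1)/t_k = (5*k**4 + 38*k**3 + 97*k**2 + 106*k + 40)/(5*k**4 + 18*k**3 + 13*k**2 + 6*k - 2).
Factor: A=1; B=1; C=k**4 + 18*k**3/5 + 13*k**2/5 + 6*k/5 - 2/5.
Solve (1)·f(k+1) − (1)·f(k) = k**4 + 18*k**3/5 + 13*k**2/5 + 6*k/5 - 2/5.
Degrees (0,0,4) ⇒ d ≤ 5.
A polynomial solution: f(k) = k*(k**4 + 2*k**3 - 3*k**2 + k - 3)/5.
Get s_k = R·t_k = k*(k**4 + 2*k**3 - 3*k**2 + k - 3) with R(k) = B(k−1)f(k)/C(k) = k*(k**4 + 2*k**3 - 3*k**2 + k - 3)/(5*k**4 + 18*k**3 + 13*k**2 + 6*k - 2).
Δs = 5*k**4 + 18*k**3 + 13*k**2 + 6*k - 2, as required.
Σ_(k=1)^(4) t_k = s_(5) − s_(1) = 4010 − (-2) = 4012.

Σ = 4012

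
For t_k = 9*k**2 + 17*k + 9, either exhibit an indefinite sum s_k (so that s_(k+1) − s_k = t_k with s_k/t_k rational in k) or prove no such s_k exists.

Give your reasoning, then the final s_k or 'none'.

r(k) = (9*k**2 + 35*k + 35)/(9*k**2 + 17*k + 9) after simplifying.
Take A(k)=1, B(k)=1, C(k)=k**2 + 17*k/9 + 1.
Solve (1)·f(k+1) − (1)·f(k) = k**2 + 17*k/9 + 1.
Bound: deg f ≤ 3.
Match coefficients ⇒ f(k) = k*(3*k**2 + 4*k + 2)/9.
Then R = B(k−1)f/C = k*(3*k**2 + 4*k + 2)/(9*k**2 + 17*k + 9), so s_k = R(k)·t_k = k*(3*k**2 + 4*k + 2).
s_(k+1) − s_k = 9*k**2 + 17*k + 9 = t_k.

s_k = k*(3*k**2 + 4*k + 2)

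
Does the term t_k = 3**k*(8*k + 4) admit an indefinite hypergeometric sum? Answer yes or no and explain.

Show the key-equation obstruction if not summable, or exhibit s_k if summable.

Yes. s_k = 4*3**k*(k - 1).

Step 1: r(k) = 3*(2*k + 3)/(2*k + 1).
Take A(k)=3, B(k)=1, C(k)=k + 1/2.
f must satisfy (3)·f(k+1) − (1)·f(k) = k + 1/2.
Bound: deg f ≤ 1.
A polynomial solution: f(k) = (k - 1)/2.
R(k) = B(k−1)·f(k)/C(k) = (k - 1)/(2*k + 1); s_k = R·t_k = 4*3**k*(k - 1).
Verify: 3**k*(8*k + 4) matches t_k.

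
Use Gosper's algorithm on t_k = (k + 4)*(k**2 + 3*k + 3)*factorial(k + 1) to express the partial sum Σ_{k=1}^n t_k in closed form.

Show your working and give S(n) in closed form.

Step 1: r(k) = (k + 2)*(k + 5)*(3*k + (k + 1)**2 + 6)/((k + 4)*(k**2 + 3*k + 3)).
Take A(k)=k + 2, B(k)=1, C(k)=k**3 + 7*k**2 + 15*k + 12.
Set up (k + 2)·f(k+1) − (1)·f(k) − (k**3 + 7*k**2 + 15*k + 12) = 0.
Bound: deg f ≤ 2.
A polynomial solution: f(k) = k**2 + 4*k + 2.
Get s_k = R·t_k = (k**2 + 4*k + 2)*factorial(k + 1) with R(k) = B(k−1)f(k)/C(k) = (k**2 + 4*k + 2)/((k + 4)*(k**2 + 3*k + 3)).
s_(k+1) − s_k = (k + 4)*(k**2 + 3*k + 3)*factorial(k + 1) = t_k.
Σ_(k=1)^n t_k = s_(n+1) − s_(1) = ((n**2 + 6*n + 7)*factorial(n + 2)) − (14), i.e. n**4*factorial(n) + 9*n**3*factorial(n) + 27*n**2*factorial(n) + 33*n*factorial(n) + 14*factorial(n) - 14.

S(n) = n**4*factorial(n) + 9*n**3*factorial(n) + 27*n**2*factorial(n) + 33*n*factorial(n) + 14*factorial(n) - 14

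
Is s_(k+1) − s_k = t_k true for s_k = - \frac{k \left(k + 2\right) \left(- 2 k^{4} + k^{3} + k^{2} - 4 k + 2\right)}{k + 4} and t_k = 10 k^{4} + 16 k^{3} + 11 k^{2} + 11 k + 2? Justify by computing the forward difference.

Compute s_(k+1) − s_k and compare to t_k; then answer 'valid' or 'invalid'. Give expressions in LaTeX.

Invalid: residual \frac{2 \left(- 8 k^{5} - 57 k^{4} - 76 k^{3} - 51 k^{2} - 48 k - 8\right)}{k^{2} + 9 k + 20} ≠ 0.

s_(k+1) = (k + 1)*(k + 3)*(4*k + 2*(k + 1)**4 - (k + 1)**3 - (k + 1)**2 + 2)/(k + 5)
s_(k+1) − s_k = (10*k**6 + 90*k**5 + 241*k**4 + 278*k**3 + 219*k**2 + 142*k + 24)/(k**2 + 9*k + 20)
(s_(k+1) − s_k) − t_k = 2*(-8*k**5 - 57*k**4 - 76*k**3 - 51*k**2 - 48*k - 8)/(k**2 + 9*k + 20)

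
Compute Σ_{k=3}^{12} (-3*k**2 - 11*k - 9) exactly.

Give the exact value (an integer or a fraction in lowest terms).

Compute t_(k+1)/t_k: get (3*k**2 + 17*k + 23)/(3*k**2 + 11*k + 9).
Normal form (A,B,C) = (1, 1, k**2 + 11*k/3 + 3).
Key eq: (1)·f(k+1) = (1)·f(k) + (k**2 + 11*k/3 + 3).
Degrees (0,0,2) ⇒ d ≤ 3.
Match coefficients ⇒ f(k) = k*(k + 2)**2/3.
R(k) = B(k−1)·f(k)/C(k) = k*(k + 2)**2/(3*k**2 + 11*k + 9); s_k = R·t_k = k*(-k**2 - 4*k - 4).
s_(k+1) − s_k = -3*k**2 - 11*k - 9 = t_k.
Sum = s_(13) − s_(3); s_(13) = -2925, s_(3) = -75 ⇒ -2850.

Σ = -2850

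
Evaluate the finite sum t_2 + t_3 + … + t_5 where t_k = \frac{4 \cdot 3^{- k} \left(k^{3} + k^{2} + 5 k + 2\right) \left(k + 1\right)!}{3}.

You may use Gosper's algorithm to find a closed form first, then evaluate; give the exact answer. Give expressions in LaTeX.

The ratio is (k + 2)*(5*k + (k + 1)**3 + (k + 1)**2 + 7)/(3*(k**3 + k**2 + 5*k + 2)).
Normal form (A,B,C) = (k/3 + 2/3, 1, k**3 + k**2 + 5*k + 2).
Solve (k/3 + 2/3)·f(k+1) − (1)·f(k) = k**3 + k**2 + 5*k + 2.
d = 2 from the (1,0,3) case.
A polynomial solution: f(k) = 3*k**2.
Then R = B(k−1)f/C = 3*k**2/(k**3 + k**2 + 5*k + 2), so s_k = R(k)·t_k = 4*k**2*factorial(k + 1)/3**k.
Verify: 4*(k**3 + k**2 + 5*k + 2)*factorial(k + 1)/(3*3**k) matches t_k.
Σ_(k=2)^(5) t_k = s_(6) − s_(2) = 8960/9 − (32/3) = 8864/9.

Σ = 8864/9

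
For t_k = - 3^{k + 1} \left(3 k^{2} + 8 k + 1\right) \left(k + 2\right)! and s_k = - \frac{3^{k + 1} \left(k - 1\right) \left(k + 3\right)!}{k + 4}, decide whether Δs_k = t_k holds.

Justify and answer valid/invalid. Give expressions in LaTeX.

Invalid: residual \frac{3^{k + 1} \left(3 k^{3} + 20 k^{2} + 32 k + 5\right) \left(k + 2\right)!}{\left(k + 4\right) \left(k + 5\right)} ≠ 0.

s_(k+1) = -3**(k + 2)*k*factorial(k + 4)/(k + 5)
s_(k+1) − s_k = -3**(k + 1)*(3*k**3 + 23*k**2 + 44*k + 5)*factorial(k + 3)/((k + 4)*(k + 5))
(s_(k+1) − s_k) − t_k = 3**(k + 1)*(3*k**3 + 20*k**2 + 32*k + 5)*factorial(k + 2)/((k + 4)*(k + 5))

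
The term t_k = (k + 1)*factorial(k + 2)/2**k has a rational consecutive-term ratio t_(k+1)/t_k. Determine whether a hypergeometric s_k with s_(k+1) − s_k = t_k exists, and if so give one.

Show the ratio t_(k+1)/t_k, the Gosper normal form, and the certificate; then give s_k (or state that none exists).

s_k = 2**(1 - k)*factorial(k + 2)

t_(k+1)/t_k = (k + 2)*(k + 3)/(2*(k + 1)).
Factor: A=k/2 + 3/2; B=1; C=k + 1.
Key eq: (k/2 + 3/2)·f(k+1) = (1)·f(k) + (k + 1).
deg f ≤ 0 (via 1,0,1).
A polynomial solution: f(k) = 2.
Get s_k = R·t_k = 2**(1 - k)*factorial(k + 2) with R(k) = B(k−1)f(k)/C(k) = 2/(k + 1).
s_(k+1) − s_k = (k + 1)*factorial(k + 2)/2**k = t_k.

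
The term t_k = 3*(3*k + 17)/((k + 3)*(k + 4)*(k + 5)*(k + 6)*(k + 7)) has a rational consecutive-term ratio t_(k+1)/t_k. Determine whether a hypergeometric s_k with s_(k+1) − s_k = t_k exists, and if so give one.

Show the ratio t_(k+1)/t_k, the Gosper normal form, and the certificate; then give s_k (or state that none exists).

Ratio r(k) = (k + 3)*(3*k + 20)/((k + 8)*(3*k + 17)).
Factor: A=k + 3; B=k + 8; C=k + 17/3.
Need (k + 3)·f(k+1) − (k + 7)·f(k) = k + 17/3.
deg f ≤ 4 (via 1,1,1).
Coefficient equations give f(k) = k*(k + 5)*(k**2 + 13*k + 54)/216.
Certificate R = B(k−1)f/C = k*(k + 5)*(k + 7)*(k**2 + 13*k + 54)/(72*(3*k + 17)) gives s_k = k*(k**2 + 13*k + 54)/(24*(k**3 + 13*k**2 + 54*k + 72)).
Check: Δs_k = 3*(3*k + 17)/(k**5 + 25*k**4 + 245*k**3 + 1175*k**2 + 2754*k + 2520). ✓

s_k = k*(k**2 + 13*k + 54)/(24*(k**3 + 13*k**2 + 54*k + 72))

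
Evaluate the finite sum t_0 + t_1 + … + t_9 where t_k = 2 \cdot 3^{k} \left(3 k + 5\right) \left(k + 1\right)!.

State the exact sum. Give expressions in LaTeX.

Ratio r(k) = 3*(k + 2)*(3*k + 8)/(3*k + 5).
Normal form (A,B,C) = (3*k + 6, 1, k + 5/3).
Need (3*k + 6)·f(k+1) − (1)·f(k) = k + 5/3.
Degrees (1,0,1) ⇒ d ≤ 0.
Solving with deg f ≤ 0: f(k) = 1/3.
Certificate R = B(k−1)f/C = 1/(3*k + 5) gives s_k = 2*3**k*factorial(k + 1).
s_(k+1) − s_k = 2*3**k*(3*k + 5)*factorial(k + 1) = t_k.
Σ_(k=0)^(9) t_k = s_(10) − s_(0) = 4714094246400 − (2) = 4714094246398.

Σ = 4714094246398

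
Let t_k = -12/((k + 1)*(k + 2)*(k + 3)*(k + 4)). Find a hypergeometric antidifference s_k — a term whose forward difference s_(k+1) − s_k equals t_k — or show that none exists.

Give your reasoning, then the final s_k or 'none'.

The ratio is (k + 1)/(k + 5).
Normal form (A,B,C) = (k + 1, k + 5, 1).
Need (k + 1)·f(k+1) − (k + 4)·f(k) = 1.
From deg A=1, deg B=1, deg C=0: d=3.
Match coefficients ⇒ f(k) = k*(k**2 + 6*k + 11)/18.
R(k) = B(k−1)·f(k)/C(k) = k*(k + 4)*(k**2 + 6*k + 11)/18; s_k = R·t_k = 2*k*(-k**2 - 6*k - 11)/(3*(k + 1)*(k + 2)*(k + 3)).
Check: Δs_k = -12/(k**4 + 10*k**3 + 35*k**2 + 50*k + 24). ✓

s_k = 2*k*(-k**2 - 6*k - 11)/(3*(k + 1)*(k + 2)*(k + 3))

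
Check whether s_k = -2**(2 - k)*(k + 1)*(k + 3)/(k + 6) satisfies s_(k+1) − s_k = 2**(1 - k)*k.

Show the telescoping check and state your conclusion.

s_(k+1) = -2**(1 - k)*(k + 2)*(k + 4)/(k + 7)
s_(k+1) − s_k = 2**(1 - k)*(k**3 + 10*k**2 + 18*k - 6)/(k**2 + 13*k + 42)
(s_(k+1) − s_k) − t_k = 6*(-k**2 - 8*k - 2)/(2**k*(k**2 + 13*k + 42))

Invalid: residual 6*(-k**2 - 8*k - 2)/(2**k*(k**2 + 13*k + 42)) ≠ 0.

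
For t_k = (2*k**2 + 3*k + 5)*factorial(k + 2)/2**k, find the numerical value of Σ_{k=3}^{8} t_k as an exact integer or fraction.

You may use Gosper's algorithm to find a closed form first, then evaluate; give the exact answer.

Compute t_(k+1)/t_k: get (k + 3)*(3*k + 2*(k + 1)**2 + 8)/(2*(2*k**2 + 3*k + 5)).
A = k/2 + 3/2, B = 1, C = k**2 + 3*k/2 + 5/2.
Key eq: (k/2 + 3/2)·f(k+1) = (1)·f(k) + (k**2 + 3*k/2 + 5/2).
d = 1 from the (1,0,2) case.
Solve for f: f(k) = 2*k - 1 (degree 1 ≤ 1).
So s_k = (B(k−1)f/C)·t_k = (2*(2*k - 1)/(2*k**2 + 3*k + 5))·t_k = 2**(1 - k)*(2*k - 1)*factorial(k + 2).
Δs = (2*k**2 + 3*k + 5)*factorial(k + 2)/2**k, as required.
Telescoping: Σ = s_(9) − s_(3) = 2650725 − (150) = 2650575.

Σ = 2650575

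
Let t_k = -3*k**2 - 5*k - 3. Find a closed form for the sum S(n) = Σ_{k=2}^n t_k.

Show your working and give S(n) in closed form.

S(n) = -n**3 - 4*n**2 - 6*n + 11

r(k) = (3*k**2 + 11*k + 11)/(3*k**2 + 5*k + 3) after simplifying.
A = 1, B = 1, C = k**2 + 5*k/3 + 1.
Need (1)·f(k+1) − (1)·f(k) = k**2 + 5*k/3 + 1.
From deg A=0, deg B=0, deg C=2: d=3.
Solving with deg f ≤ 3: f(k) = k*(k**2 + k + 1)/3.
Certificate R = B(k−1)f/C = k*(k**2 + k + 1)/(3*k**2 + 5*k + 3) gives s_k = k*(-k**2 - k - 1).
Verify: -3*k**2 - 5*k - 3 matches t_k.
Σ_(k=2)^n t_k = s_(n+1) − s_(2) = (-n**3 - 4*n**2 - 6*n - 3) − (-14), i.e. -n**3 - 4*n**2 - 6*n + 11.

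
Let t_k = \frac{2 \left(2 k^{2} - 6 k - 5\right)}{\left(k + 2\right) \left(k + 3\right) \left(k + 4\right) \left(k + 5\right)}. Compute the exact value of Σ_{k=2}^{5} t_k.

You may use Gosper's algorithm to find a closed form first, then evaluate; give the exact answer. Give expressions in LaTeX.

Σ = -7/360

t_(k+1)/t_k = (k + 2)*(6*k - 2*(k + 1)**2 + 11)/((k + 6)*(-2*k**2 + 6*k + 5)).
Normal form (A,B,C) = (k + 2, k + 6, k**2 - 3*k - 5/2).
Solve (k + 2)·f(k+1) − (k + 5)·f(k) = k**2 - 3*k - 5/2.
Bound: deg f ≤ 3.
Coefficient equations give f(k) = k*(k**2 - 39*k - 22)/48.
Then R = B(k−1)f/C = k*(k + 5)*(k**2 - 39*k - 22)/(24*(2*k**2 - 6*k - 5)), so s_k = R(k)·t_k = k*(k**2 - 39*k - 22)/(12*(k + 2)*(k + 3)*(k + 4)).
Δs = 2*(2*k**2 - 6*k - 5)/(k**4 + 14*k**3 + 71*k**2 + 154*k + 120), as required.
Evaluate s at k=6 and k=2: -11/72 and -2/15; difference -7/360.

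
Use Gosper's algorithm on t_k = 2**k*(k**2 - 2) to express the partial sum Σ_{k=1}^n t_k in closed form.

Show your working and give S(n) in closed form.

t_(k+1)/t_k = 2*((k + 1)**2 - 2)/(k**2 - 2).
Gosper form: A/B · C(k+1)/C(k) with A=2, B=1, C=k**2 - 2.
Need (2)·f(k+1) − (1)·f(k) = k**2 - 2.
Bound: deg f ≤ 2.
Solve for f: f(k) = (k - 2)**2 (degree 2 ≤ 2).
Get s_k = R·t_k = 2**k*(k**2 - 4*k + 4) with R(k) = B(k−1)f(k)/C(k) = (k - 2)**2/(k**2 - 2).
Δs = 2**k*(k**2 - 2), as required.
s_(n+1) = 2**(n + 1)*(n**2 - 2*n + 1) and s_(1) = 2, so S(n) = 2*2**n*n**2 - 4*2**n*n + 2*2**n - 2.

S(n) = 2*2**n*n**2 - 4*2**n*n + 2*2**n - 2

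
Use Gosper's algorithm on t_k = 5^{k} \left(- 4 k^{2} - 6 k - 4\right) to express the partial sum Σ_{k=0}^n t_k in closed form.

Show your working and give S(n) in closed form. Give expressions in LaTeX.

Step 1: r(k) = 5*(2*k**2 + 7*k + 7)/(2*k**2 + 3*k + 2).
A = 5, B = 1, C = k**2 + 3*k/2 + 1.
Key eq: (5)·f(k+1) = (1)·f(k) + (k**2 + 3*k/2 + 1).
d = 2 from the (0,0,2) case.
Match coefficients ⇒ f(k) = (k**2 - k + 1)/4.
Then R = B(k−1)f/C = (k**2 - k + 1)/(2*(2*k**2 + 3*k + 2)), so s_k = R(k)·t_k = 5**k*(-k**2 + k - 1).
Verify: 5**k*(-4*k**2 - 6*k - 4) matches t_k.
Evaluate: s_(n+1) = 5**(n + 1)*(-n**2 - n - 1); subtract s_(0) = -1 ⇒ S(n) = -5**(n + 1)*n**2 - 5**(n + 1)*n - 5**(n + 1) + 1.

S(n) = - 5^{n + 1} n^{2} - 5^{n + 1} n - 5^{n + 1} + 1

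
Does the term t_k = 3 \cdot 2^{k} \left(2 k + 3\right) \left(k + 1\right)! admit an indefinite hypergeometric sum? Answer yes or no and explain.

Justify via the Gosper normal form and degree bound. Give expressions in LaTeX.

Yes. s_k = 3 \cdot 2^{k} \left(k + 1\right)!.

t_(k+1)/t_k = 2*(k + 2)*(2*k + 5)/(2*k + 3).
Gosper form: A/B · C(k+1)/C(k) with A=2*k + 4, B=1, C=k + 3/2.
Need (2*k + 4)·f(k+1) − (1)·f(k) = k + 3/2.
d = 0 from the (1,0,1) case.
Coefficient equations give f(k) = 1/2.
R(k) = B(k−1)·f(k)/C(k) = 1/(2*k + 3); s_k = R·t_k = 3*2**k*factorial(k + 1).
Verify: 3*2**k*(2*k + 3)*factorial(k + 1) matches t_k.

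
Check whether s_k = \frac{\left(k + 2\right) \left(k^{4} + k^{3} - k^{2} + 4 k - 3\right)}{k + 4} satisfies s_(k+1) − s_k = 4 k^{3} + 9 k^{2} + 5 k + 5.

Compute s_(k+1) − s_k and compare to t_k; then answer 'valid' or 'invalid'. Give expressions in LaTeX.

Invalid: residual \frac{2 \left(- 3 k^{4} - 24 k^{3} - 42 k^{2} - 21 k - 23\right)}{k^{2} + 9 k + 20} ≠ 0.

s_(k+1) = (k + 3)*(4*k + (k + 1)**4 + (k + 1)**3 - (k + 1)**2 + 1)/(k + 5)
s_(k+1) − s_k = (4*k**5 + 39*k**4 + 118*k**3 + 146*k**2 + 103*k + 54)/(k**2 + 9*k + 20)
(s_(k+1) − s_k) − t_k = 2*(-3*k**4 - 24*k**3 - 42*k**2 - 21*k - 23)/(k**2 + 9*k + 20)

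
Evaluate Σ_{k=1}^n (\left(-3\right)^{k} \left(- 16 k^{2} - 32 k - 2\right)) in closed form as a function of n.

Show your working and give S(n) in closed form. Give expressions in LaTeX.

S(n) = - 12 \left(-3\right)^{n} n^{2} - 30 \left(-3\right)^{n} n - 6 \left(-3\right)^{n} + 6

The ratio is 3*(-8*k**2 - 32*k - 25)/(8*k**2 + 16*k + 1).
Gosper form: A/B · C(k+1)/C(k) with A=-3, B=1, C=k**2 + 2*k + 1/8.
Need (-3)·f(k+1) − (1)·f(k) = k**2 + 2*k + 1/8.
From deg A=0, deg B=0, deg C=2: d=2.
Match coefficients ⇒ f(k) = -(2*k**2 + k - 2)/8.
So s_k = (B(k−1)f/C)·t_k = (-(2*k**2 + k - 2)/(8*k**2 + 16*k + 1))·t_k = 2*(-3)**k*(2*k**2 + k - 2).
Check: Δs_k = (-3)**k*(-16*k**2 - 32*k - 2). ✓
Telescope: S(n) = s_(n+1) − s_(1) = (-3)**(n + 1)*(4*n**2 + 10*n + 2) − (-6) = -12*(-3)**n*n**2 - 30*(-3)**n*n - 6*(-3)**n + 6.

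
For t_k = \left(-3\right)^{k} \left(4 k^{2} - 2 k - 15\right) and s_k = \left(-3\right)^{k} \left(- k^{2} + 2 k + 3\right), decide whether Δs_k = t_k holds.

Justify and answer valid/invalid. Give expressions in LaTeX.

s_(k+1) = (-3)**(k + 1)*(4 - k**2)
s_(k+1) − s_k = (-3)**k*(4*k**2 - 2*k - 15)
(s_(k+1) − s_k) − t_k = 0

Valid: the claim telescopes to t_k.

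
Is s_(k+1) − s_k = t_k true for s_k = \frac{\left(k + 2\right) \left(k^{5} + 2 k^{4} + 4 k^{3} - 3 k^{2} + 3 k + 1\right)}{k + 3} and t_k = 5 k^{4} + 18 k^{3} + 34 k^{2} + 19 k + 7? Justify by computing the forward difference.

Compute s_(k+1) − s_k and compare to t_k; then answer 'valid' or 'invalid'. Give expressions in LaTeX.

Invalid: residual \frac{- 4 k^{5} - 31 k^{4} - 84 k^{3} - 124 k^{2} - 61 k - 20}{k^{2} + 7 k + 12} ≠ 0.

s_(k+1) = (k**6 + 10*k**5 + 43*k**4 + 97*k**3 + 115*k**2 + 74*k + 24)/(k + 4)
s_(k+1) − s_k = (5*k**6 + 49*k**5 + 189*k**4 + 389*k**3 + 424*k**2 + 216*k + 64)/(k**2 + 7*k + 12)
(s_(k+1) − s_k) − t_k = (-4*k**5 - 31*k**4 - 84*k**3 - 124*k**2 - 61*k - 20)/(k**2 + 7*k + 12)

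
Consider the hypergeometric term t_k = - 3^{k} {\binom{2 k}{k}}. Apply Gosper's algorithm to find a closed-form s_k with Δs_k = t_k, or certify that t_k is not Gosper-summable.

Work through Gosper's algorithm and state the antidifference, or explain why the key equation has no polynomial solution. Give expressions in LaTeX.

no hypergeometric antidifference exists

Ratio r(k) = 6*(2*k + 1)/(k + 1).
Factor: A=12*k + 6; B=k + 1; C=1.
Set up (12*k + 6)·f(k+1) − (k)·f(k) − (1) = 0.
Bound: deg f ≤ -1.
d = -1 < 0 ⇒ no nonzero polynomial f; not summable.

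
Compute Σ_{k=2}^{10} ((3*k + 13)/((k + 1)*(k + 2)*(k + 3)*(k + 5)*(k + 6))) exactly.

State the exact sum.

Σ = 67/5824

t_(k+1)/t_k = (k + 1)*(k + 5)*(3*k + 16)/((k + 4)*(k + 7)*(3*k + 13)).
So A=k + 1 and B=k + 7, with C=k**2 + 25*k/3 + 52/3.
f must satisfy (k + 1)·f(k+1) − (k + 6)·f(k) = k**2 + 25*k/3 + 52/3.
d = 5 from the (1,1,2) case.
Coefficient equations give f(k) = k*(k + 3)*(k + 4)*(k**2 + 8*k + 17)/30.
Then R = B(k−1)f/C = k*(k + 3)*(k + 6)*(k**2 + 8*k + 17)/(10*(3*k + 13)), so s_k = R(k)·t_k = k*(k**2 + 8*k + 17)/(10*(k**3 + 8*k**2 + 17*k + 10)).
Δs = (3*k + 13)/(k**5 + 17*k**4 + 107*k**3 + 307*k**2 + 396*k + 180), as required.
Evaluate s at k=11 and k=2: 1243/12480 and 37/420; difference 67/5824.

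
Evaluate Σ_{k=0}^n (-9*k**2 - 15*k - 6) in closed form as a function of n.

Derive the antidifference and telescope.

S(n) = -3*n**3 - 12*n**2 - 15*n - 6

Step 1: r(k) = (3*k**2 + 11*k + 10)/(3*k**2 + 5*k + 2).
So A=1 and B=1, with C=k**2 + 5*k/3 + 2/3.
Solve (1)·f(k+1) − (1)·f(k) = k**2 + 5*k/3 + 2/3.
deg f ≤ 3 (via 0,0,2).
A polynomial solution: f(k) = k**2*(k + 1)/3.
R(k) = B(k−1)·f(k)/C(k) = k**2/(3*k + 2); s_k = R·t_k = 3*k**2*(-k - 1).
Check: Δs_k = -9*k**2 - 15*k - 6. ✓
Σ_(k=0)^n t_k = s_(n+1) − s_(0) = (-3*n**3 - 12*n**2 - 15*n - 6) − (0), i.e. -3*n**3 - 12*n**2 - 15*n - 6.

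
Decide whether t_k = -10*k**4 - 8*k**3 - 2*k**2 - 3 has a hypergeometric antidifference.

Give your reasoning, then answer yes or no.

Step 1: r(k) = (10*k**4 + 48*k**3 + 86*k**2 + 68*k + 23)/(10*k**4 + 8*k**3 + 2*k**2 + 3).
Gosper form: A/B · C(k+1)/C(k) with A=1, B=1, C=k**4 + 4*k**3/5 + k**2/5 + 3/10.
Need (1)·f(k+1) − (1)·f(k) = k**4 + 4*k**3/5 + k**2/5 + 3/10.
From deg A=0, deg B=0, deg C=4: d=5.
Solving with deg f ≤ 5: f(k) = k*(2*k**4 - 3*k**3 + k + 3)/10.
Certificate R = B(k−1)f/C = k*(2*k**4 - 3*k**3 + k + 3)/(10*k**4 + 8*k**3 + 2*k**2 + 3) gives s_k = k*(-2*k**4 + 3*k**3 - k - 3).
s_(k+1) − s_k = -10*k**4 - 8*k**3 - 2*k**2 - 3 = t_k.

Yes. s_k = k*(-2*k**4 + 3*k**3 - k - 3).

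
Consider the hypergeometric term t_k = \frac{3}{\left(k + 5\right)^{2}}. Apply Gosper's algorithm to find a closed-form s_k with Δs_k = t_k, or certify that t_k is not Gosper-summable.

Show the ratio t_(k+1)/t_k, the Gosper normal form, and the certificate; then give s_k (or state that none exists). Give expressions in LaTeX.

none (Gosper's algorithm certifies no s_k)

t_(k+1)/t_k = (k + 5)**2/(k + 6)**2.
A = k**2 + 10*k + 25, B = k**2 + 12*k + 36, C = 1.
Solve (k**2 + 10*k + 25)·f(k+1) − (k**2 + 10*k + 25)·f(k) = 1.
From deg A=2, deg B=2, deg C=0: d=0.
f = c0 ⇒ A·f(k+1) − B(k−1)·f(k) − C = -1. The system {-1 = 0} is inconsistent; no antidifference.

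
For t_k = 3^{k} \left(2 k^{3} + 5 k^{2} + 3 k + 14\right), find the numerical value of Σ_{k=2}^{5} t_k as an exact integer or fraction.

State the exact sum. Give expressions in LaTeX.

Σ = 120924

Ratio r(k) = 3*(2*k**3 + 11*k**2 + 19*k + 24)/(2*k**3 + 5*k**2 + 3*k + 14).
A = 3, B = 1, C = k**3 + 5*k**2/2 + 3*k/2 + 7.
Key eq: (3)·f(k+1) = (1)·f(k) + (k**3 + 5*k**2/2 + 3*k/2 + 7).
Degrees (0,0,3) ⇒ d ≤ 3.
A polynomial solution: f(k) = (k**3 - 2*k**2 + 3*k + 4)/2.
Get s_k = R·t_k = 3**k*(k**3 - 2*k**2 + 3*k + 4) with R(k) = B(k−1)f(k)/C(k) = (k**3 - 2*k**2 + 3*k + 4)/(2*k**3 + 5*k**2 + 3*k + 14).
Check: Δs_k = 3**k*(2*k**3 + 5*k**2 + 3*k + 14). ✓
Σ_(k=2)^(5) t_k = s_(6) − s_(2) = 121014 − (90) = 120924.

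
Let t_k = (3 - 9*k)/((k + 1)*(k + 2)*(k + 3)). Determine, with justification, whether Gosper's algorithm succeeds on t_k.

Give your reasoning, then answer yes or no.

Yes. s_k = -3*k*(k - 3)/(2*(k + 1)*(k + 2)).

r(k) = (k + 1)*(3*k + 2)/((k + 4)*(3*k - 1)) after simplifying.
Normal form (A,B,C) = (k + 1, k + 4, k - 1/3).
Need (k + 1)·f(k+1) − (k + 3)·f(k) = k - 1/3.
From deg A=1, deg B=1, deg C=1: d=2.
Match coefficients ⇒ f(k) = k*(k - 3)/6.
R(k) = B(k−1)·f(k)/C(k) = k*(k - 3)*(k + 3)/(2*(3*k - 1)); s_k = R·t_k = -3*k*(k - 3)/(2*(k + 1)*(k + 2)).
Δs = 3*(1 - 3*k)/(k**3 + 6*k**2 + 11*k + 6), as required.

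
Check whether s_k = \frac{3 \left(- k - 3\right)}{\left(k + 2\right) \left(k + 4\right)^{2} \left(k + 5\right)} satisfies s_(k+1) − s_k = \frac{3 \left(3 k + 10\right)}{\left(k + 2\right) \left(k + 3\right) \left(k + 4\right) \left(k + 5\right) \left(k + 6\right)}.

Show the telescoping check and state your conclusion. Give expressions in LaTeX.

Invalid: residual \frac{3 \left(- 4 k^{2} - 31 k - 58\right)}{k^{7} + 29 k^{6} + 355 k^{5} + 2375 k^{4} + 9364 k^{3} + 21716 k^{2} + 27360 k + 14400} ≠ 0.

s_(k+1) = 3*(-k - 4)/((k + 3)*(k + 5)**2*(k + 6))
s_(k+1) − s_k = 3*(-(k + 2)*(k + 4)**3 + (k + 3)**2*(k + 5)*(k + 6))/((k + 2)*(k + 3)*(k + 4)**2*(k + 5)**2*(k + 6))
(s_(k+1) − s_k) − t_k = 3*(-4*k**2 - 31*k - 58)/(k**7 + 29*k**6 + 355*k**5 + 2375*k**4 + 9364*k**3 + 21716*k**2 + 27360*k + 14400)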